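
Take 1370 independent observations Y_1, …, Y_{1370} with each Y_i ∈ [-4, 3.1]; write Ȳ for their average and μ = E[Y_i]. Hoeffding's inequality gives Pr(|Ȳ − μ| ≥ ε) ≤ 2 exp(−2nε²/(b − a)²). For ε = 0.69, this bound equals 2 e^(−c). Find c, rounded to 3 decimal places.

c = 2nε²/(b − a)² = 2·1370·0.69² / 7.1² = 25.8781.

25.878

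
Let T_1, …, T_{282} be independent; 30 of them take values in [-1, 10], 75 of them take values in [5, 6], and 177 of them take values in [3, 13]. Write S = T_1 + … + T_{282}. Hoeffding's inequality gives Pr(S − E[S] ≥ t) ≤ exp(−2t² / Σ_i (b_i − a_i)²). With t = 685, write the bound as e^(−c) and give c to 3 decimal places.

43.843

Σ(b_i − a_i)² = 30·11² + 75·1² + 177·10² = 21405.
c = 2t² / 21405 = 2·685² / 21405 = 43.8426.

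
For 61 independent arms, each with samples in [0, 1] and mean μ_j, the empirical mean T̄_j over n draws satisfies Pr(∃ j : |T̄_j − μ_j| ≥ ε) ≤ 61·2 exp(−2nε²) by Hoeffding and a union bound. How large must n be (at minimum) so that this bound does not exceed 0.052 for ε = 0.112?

310

Need 2·61·exp(−2nε²) ≤ 0.052, i.e. exp(−2nε²) ≤ 0.052/122.
So 2nε² ≥ ln(122/0.052) = 7.760533.
Hence n ≥ 7.760533/(2·0.112²) = 309.332.
The smallest integer n is 310.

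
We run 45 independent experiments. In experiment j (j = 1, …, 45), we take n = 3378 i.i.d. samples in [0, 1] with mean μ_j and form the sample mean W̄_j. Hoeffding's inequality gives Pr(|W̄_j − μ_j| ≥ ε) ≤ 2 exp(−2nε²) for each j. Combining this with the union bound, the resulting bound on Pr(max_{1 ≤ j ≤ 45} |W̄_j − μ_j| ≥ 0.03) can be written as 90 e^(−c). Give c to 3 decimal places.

6.080

Union bound over the 45 events: Pr(max_{1 ≤ j ≤ 45} |W̄_j − μ_j| ≥ 0.03) ≤ 45·2·exp(−2nε²) = 90 exp(−2·3378·0.03²).
So c = 2·3378·0.03² = 6.0804.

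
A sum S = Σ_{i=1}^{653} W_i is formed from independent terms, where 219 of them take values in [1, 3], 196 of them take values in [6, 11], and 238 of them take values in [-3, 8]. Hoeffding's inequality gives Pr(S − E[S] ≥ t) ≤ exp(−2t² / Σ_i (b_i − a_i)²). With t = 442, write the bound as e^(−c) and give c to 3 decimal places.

Σ(b_i − a_i)² = 219·2² + 196·5² + 238·11² = 34574.
c = 2t² / 34574 = 2·442² / 34574 = 11.3012.

11.301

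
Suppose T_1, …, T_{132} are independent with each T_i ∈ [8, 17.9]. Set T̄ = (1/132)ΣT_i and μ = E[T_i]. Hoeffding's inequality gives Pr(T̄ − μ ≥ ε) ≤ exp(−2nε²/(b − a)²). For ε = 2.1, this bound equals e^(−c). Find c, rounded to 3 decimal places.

c = 2nε²/(b − a)² = 2·132·2.1² / 9.9² = 11.8788.

11.879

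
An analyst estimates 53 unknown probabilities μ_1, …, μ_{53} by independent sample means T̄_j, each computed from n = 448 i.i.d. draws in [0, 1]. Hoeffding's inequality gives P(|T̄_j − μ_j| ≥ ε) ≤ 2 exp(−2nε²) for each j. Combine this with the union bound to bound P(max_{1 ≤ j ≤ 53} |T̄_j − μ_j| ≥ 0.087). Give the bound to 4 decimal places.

0.1202

Per-experiment Hoeffding bound: 2·exp(−2·448·0.087²) = 2·exp(−6.78182) = 0.0022684.
Union bound over 53 events: 53·0.0022684 = 0.12023.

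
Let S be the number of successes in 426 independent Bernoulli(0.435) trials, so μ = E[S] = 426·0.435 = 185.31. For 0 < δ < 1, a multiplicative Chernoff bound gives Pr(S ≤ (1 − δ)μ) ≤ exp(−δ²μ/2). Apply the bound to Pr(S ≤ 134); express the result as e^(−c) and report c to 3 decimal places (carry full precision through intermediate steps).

7.104

Write 134 = (1 − δ)μ, so δ = 1 − 134/185.31 = 0.2768874…
Then the exponent is δ²μ/2 = (μ − 134)²/(2μ) = 7.103546.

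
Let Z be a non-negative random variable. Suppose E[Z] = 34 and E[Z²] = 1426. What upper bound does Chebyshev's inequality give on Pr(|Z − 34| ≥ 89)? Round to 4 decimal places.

0.0341

Var(Z) = E[Z²] − (E[Z])² = 1426 − 1156 = 270.
Chebyshev's inequality: Pr(|Z − μ| ≥ t) ≤ Var(Z)/t² = 270/7921 = 0.0341.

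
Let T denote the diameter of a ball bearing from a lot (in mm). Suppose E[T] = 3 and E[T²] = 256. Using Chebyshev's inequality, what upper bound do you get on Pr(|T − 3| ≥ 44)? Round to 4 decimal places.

Var(T) = E[T²] − (E[T])² = 256 − 9 = 247.
Chebyshev's inequality: Pr(|T − μ| ≥ t) ≤ Var(T)/t² = 247/1936 = 0.1276.

0.1276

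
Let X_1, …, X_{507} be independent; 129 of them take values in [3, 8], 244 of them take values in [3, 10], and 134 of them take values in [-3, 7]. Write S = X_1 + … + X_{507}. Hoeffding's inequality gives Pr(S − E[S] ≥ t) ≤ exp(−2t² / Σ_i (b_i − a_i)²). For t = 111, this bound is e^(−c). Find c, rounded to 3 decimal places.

0.862

Σ(b_i − a_i)² = 129·5² + 244·7² + 134·10² = 28581.
c = 2t² / 28581 = 2·111² / 28581 = 0.8622.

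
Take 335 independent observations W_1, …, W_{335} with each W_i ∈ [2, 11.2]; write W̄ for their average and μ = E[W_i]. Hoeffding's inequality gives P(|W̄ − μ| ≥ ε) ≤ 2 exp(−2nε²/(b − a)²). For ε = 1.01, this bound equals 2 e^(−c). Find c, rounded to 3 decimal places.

8.075

c = 2nε²/(b − a)² = 2·335·1.01² / 9.2² = 8.0750.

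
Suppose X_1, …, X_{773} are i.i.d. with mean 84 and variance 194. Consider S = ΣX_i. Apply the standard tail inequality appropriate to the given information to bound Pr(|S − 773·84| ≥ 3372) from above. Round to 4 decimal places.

0.0132

With mean and variance of each term known, Chebyshev's inequality bounds the deviation of the sum (or sample mean).
Var(S) = n·Var(X_i) = 773·194 = 149962.
Chebyshev: Pr(|S − 773·84| ≥ 3372) ≤ Var(S)/3372² = 149962/11370384 = 0.0132.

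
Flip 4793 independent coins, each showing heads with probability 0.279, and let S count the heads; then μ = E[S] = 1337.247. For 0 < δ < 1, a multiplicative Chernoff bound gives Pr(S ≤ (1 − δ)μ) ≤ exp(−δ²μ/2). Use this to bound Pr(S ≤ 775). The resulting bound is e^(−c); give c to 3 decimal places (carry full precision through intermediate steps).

Write 775 = (1 − δ)μ, so δ = 1 − 775/1337.247 = 0.4204511…
Then the exponent is δ²μ/2 = (μ − 775)²/(2μ) = 118.198691.

118.199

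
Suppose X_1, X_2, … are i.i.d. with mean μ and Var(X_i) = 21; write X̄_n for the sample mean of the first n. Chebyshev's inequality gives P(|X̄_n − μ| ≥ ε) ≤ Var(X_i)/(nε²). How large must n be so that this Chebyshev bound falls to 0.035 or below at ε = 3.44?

Require 21/(n·3.44²) ≤ 0.035, i.e. n ≥ 21/(0.035·3.44²) = 50.703.
The smallest integer n is 51.

51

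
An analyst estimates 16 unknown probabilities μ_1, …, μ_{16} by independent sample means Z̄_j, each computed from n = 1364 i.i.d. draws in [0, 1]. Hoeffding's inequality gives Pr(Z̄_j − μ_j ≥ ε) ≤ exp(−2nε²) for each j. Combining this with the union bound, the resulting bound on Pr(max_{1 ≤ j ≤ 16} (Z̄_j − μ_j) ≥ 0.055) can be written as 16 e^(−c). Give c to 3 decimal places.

Union bound over the 16 events: Pr(max_{1 ≤ j ≤ 16} (Z̄_j − μ_j) ≥ 0.055) ≤ 16·exp(−2nε²) = 16 exp(−2·1364·0.055²).
So c = 2·1364·0.055² = 8.2522.

8.252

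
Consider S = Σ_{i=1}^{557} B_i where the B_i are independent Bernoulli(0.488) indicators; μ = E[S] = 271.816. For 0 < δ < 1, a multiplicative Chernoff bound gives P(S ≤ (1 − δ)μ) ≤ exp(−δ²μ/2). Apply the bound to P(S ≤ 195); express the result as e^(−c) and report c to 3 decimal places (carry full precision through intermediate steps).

Write 195 = (1 − δ)μ, so δ = 1 − 195/271.816 = 0.2826029…
Then the exponent is δ²μ/2 = (μ − 195)²/(2μ) = 10.854214.

10.854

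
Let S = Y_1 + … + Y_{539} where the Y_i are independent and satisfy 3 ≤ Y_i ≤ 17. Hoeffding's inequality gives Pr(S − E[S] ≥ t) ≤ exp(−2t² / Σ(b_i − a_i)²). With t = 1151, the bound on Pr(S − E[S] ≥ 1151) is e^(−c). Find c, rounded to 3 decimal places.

25.080

Σ(b_i − a_i)² = 539·(14)² = 105644.
c = 2t²/105644 = 2·1151²/105644 = 25.0805.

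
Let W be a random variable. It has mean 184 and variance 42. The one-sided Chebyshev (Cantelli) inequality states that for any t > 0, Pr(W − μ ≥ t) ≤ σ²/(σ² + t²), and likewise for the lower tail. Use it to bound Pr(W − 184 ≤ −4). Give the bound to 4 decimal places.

0.7241

Here σ² = 42 and t = 4, so σ² + t² = 58.
Cantelli's bound: 42/58 = 0.7241.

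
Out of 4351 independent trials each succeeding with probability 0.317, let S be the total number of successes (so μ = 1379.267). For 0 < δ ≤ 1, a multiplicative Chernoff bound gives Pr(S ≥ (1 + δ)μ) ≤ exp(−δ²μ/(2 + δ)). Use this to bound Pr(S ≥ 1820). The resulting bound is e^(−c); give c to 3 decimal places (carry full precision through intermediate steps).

Write 1820 = (1 + δ)μ, so δ = 1820/1379.267 − 1 = 0.3195415…
Then the exponent is δ²μ/(2 + δ) = (1820 − μ)² / (μ·(2 + δ)) = 60.715651.

60.716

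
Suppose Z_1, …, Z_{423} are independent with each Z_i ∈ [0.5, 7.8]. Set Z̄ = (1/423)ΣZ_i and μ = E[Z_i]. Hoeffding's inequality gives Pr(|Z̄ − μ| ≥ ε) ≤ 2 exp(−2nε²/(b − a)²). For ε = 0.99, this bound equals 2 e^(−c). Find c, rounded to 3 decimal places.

15.559

c = 2nε²/(b − a)² = 2·423·0.99² / 7.3² = 15.5595.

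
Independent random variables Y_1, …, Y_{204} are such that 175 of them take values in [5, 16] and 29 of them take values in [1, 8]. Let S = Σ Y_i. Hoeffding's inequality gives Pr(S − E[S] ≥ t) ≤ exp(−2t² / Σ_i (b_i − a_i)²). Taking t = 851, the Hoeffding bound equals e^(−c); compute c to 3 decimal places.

Σ(b_i − a_i)² = 175·11² + 29·7² = 22596.
c = 2t² / 22596 = 2·851² / 22596 = 64.0999.

64.100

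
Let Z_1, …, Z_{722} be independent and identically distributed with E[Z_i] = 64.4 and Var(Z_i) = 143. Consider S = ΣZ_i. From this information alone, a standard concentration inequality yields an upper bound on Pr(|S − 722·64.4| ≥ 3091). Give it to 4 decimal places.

0.0108

With mean and variance of each term known, Chebyshev's inequality bounds the deviation of the sum (or sample mean).
Var(S) = n·Var(Z_i) = 722·143 = 103246.
Chebyshev: Pr(|S − 722·64.4| ≥ 3091) ≤ Var(S)/3091² = 103246/9554281 = 0.0108.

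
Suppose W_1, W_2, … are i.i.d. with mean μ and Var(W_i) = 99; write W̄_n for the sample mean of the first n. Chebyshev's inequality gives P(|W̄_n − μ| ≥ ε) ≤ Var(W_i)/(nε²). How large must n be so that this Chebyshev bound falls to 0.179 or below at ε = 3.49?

46

Require 99/(n·3.49²) ≤ 0.179, i.e. n ≥ 99/(0.179·3.49²) = 45.408.
The smallest integer n is 46.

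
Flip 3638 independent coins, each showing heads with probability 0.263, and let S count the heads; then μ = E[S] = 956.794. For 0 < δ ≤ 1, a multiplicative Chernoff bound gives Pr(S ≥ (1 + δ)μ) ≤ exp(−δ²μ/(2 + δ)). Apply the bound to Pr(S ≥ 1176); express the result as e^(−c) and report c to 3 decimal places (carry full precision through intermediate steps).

Write 1176 = (1 + δ)μ, so δ = 1176/956.794 − 1 = 0.2291047…
Then the exponent is δ²μ/(2 + δ) = (1176 − μ)² / (μ·(2 + δ)) = 22.529729.

22.530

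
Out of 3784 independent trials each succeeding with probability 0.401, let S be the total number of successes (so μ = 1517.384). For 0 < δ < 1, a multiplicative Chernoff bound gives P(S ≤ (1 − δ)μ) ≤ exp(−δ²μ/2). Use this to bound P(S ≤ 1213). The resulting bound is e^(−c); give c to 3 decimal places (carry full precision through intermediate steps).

30.529

Write 1213 = (1 − δ)μ, so δ = 1 − 1213/1517.384 = 0.2005979…
Then the exponent is δ²μ/2 = (μ − 1213)²/(2μ) = 30.529391.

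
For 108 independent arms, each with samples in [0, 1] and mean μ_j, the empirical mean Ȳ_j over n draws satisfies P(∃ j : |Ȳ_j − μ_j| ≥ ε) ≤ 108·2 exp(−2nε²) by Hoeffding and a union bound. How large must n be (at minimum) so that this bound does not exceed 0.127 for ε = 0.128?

Need 2·108·exp(−2nε²) ≤ 0.127, i.e. exp(−2nε²) ≤ 0.127/216.
So 2nε² ≥ ln(216/0.127) = 7.438847.
Hence n ≥ 7.438847/(2·0.128²) = 227.016.
The smallest integer n is 228.

228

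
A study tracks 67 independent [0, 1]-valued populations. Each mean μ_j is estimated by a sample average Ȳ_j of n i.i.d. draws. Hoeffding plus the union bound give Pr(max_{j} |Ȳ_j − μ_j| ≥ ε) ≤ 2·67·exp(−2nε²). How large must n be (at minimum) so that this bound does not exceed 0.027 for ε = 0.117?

311

Need 2·67·exp(−2nε²) ≤ 0.027, i.e. exp(−2nε²) ≤ 0.027/134.
So 2nε² ≥ ln(134/0.027) = 8.509758.
Hence n ≥ 8.509758/(2·0.117²) = 310.825.
The smallest integer n is 311.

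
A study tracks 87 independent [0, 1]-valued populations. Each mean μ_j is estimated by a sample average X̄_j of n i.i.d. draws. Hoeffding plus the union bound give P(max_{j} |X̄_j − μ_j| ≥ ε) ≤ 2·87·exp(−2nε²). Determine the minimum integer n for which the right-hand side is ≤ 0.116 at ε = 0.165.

Need 2·87·exp(−2nε²) ≤ 0.116, i.e. exp(−2nε²) ≤ 0.116/174.
So 2nε² ≥ ln(174/0.116) = 7.313220.
Hence n ≥ 7.313220/(2·0.165²) = 134.311.
The smallest integer n is 135.

135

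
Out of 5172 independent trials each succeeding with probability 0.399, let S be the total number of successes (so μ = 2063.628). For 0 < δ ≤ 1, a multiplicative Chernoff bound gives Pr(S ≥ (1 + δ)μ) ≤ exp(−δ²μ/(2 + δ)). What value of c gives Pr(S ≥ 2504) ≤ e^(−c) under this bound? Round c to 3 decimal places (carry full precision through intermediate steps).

Write 2504 = (1 + δ)μ, so δ = 2504/2063.628 − 1 = 0.213397…
Then the exponent is δ²μ/(2 + δ) = (2504 − μ)² / (μ·(2 + δ)) = 42.456938.

42.457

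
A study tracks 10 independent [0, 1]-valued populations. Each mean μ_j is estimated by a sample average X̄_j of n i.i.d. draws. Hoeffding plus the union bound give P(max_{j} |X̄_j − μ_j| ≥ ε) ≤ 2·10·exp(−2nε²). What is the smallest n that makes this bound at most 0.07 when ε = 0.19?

79

Need 2·10·exp(−2nε²) ≤ 0.07, i.e. exp(−2nε²) ≤ 0.07/20.
So 2nε² ≥ ln(20/0.07) = 5.654992.
Hence n ≥ 5.654992/(2·0.19²) = 78.324.
The smallest integer n is 79.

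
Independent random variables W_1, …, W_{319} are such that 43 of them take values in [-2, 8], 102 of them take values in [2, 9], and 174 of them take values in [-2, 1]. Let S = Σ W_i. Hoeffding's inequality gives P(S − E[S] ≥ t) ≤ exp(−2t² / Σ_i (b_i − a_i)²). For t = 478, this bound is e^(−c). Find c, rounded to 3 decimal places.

Σ(b_i − a_i)² = 43·10² + 102·7² + 174·3² = 10864.
c = 2t² / 10864 = 2·478² / 10864 = 42.0626.

42.063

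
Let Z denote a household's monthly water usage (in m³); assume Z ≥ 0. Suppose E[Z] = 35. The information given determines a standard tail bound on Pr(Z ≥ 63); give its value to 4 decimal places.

0.5556

Only the mean of a non-negative variable is known, so Markov's inequality is the applicable tail bound.
Markov's inequality: for a non-negative random variable, Pr(Z ≥ a) ≤ E[Z]/a.
Here E[Z] = 35 and a = 63, so the bound is 35/63 = 0.5556.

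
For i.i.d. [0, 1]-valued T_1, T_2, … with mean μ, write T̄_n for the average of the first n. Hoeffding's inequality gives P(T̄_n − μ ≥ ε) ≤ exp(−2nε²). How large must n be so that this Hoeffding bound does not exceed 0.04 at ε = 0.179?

Require exp(−2nε²) ≤ 0.04, i.e. 2nε² ≥ ln(1/0.04) = 3.218876.
So n ≥ 3.218876 / (2·0.179²) = 50.231.
The smallest integer n is 51.

51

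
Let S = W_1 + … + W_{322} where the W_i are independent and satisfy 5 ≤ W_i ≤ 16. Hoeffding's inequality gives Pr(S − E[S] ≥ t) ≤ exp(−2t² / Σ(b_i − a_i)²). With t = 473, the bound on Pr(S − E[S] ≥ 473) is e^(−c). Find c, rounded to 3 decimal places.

Σ(b_i − a_i)² = 322·(11)² = 38962.
c = 2t²/38962 = 2·473²/38962 = 11.4845.

11.484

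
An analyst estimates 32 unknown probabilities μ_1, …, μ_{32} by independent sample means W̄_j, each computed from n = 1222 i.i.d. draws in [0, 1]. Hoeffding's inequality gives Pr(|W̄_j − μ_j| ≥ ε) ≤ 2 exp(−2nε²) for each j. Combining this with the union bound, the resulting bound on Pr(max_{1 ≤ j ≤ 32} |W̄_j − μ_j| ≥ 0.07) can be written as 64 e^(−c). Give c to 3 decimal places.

Union bound over the 32 events: Pr(max_{1 ≤ j ≤ 32} |W̄_j − μ_j| ≥ 0.07) ≤ 32·2·exp(−2nε²) = 64 exp(−2·1222·0.07²).
So c = 2·1222·0.07² = 11.9756.

11.976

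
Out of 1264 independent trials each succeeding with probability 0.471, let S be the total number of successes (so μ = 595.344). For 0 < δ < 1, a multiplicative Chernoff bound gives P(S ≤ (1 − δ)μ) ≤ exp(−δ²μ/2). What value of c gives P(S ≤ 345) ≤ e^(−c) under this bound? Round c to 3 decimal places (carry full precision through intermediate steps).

Write 345 = (1 − δ)μ, so δ = 1 − 345/595.344 = 0.4205031…
Then the exponent is δ²μ/2 = (μ − 345)²/(2μ) = 52.635215.

52.635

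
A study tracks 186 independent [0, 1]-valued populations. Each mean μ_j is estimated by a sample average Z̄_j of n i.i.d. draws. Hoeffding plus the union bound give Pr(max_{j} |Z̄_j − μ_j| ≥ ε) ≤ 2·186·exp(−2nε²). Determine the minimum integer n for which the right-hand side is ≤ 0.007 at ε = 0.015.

Need 2·186·exp(−2nε²) ≤ 0.007, i.e. exp(−2nε²) ≤ 0.007/372.
So 2nε² ≥ ln(372/0.007) = 10.880739.
Hence n ≥ 10.880739/(2·0.015²) = 24179.420.
The smallest integer n is 24180.

24180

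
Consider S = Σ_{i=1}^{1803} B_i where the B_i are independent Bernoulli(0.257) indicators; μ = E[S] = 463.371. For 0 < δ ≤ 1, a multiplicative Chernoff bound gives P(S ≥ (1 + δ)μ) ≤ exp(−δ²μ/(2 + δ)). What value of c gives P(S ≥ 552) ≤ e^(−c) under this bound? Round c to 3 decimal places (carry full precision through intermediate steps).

Write 552 = (1 + δ)μ, so δ = 552/463.371 − 1 = 0.1912701…
Then the exponent is δ²μ/(2 + δ) = (552 − μ)² / (μ·(2 + δ)) = 7.736187.

7.736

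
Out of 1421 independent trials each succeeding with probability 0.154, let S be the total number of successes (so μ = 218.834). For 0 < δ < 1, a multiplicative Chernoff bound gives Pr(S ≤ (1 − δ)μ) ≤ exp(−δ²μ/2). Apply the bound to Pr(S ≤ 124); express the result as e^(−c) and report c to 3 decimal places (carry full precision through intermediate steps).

20.549

Write 124 = (1 − δ)μ, so δ = 1 − 124/218.834 = 0.4333604…
Then the exponent is δ²μ/2 = (μ − 124)²/(2μ) = 20.548652.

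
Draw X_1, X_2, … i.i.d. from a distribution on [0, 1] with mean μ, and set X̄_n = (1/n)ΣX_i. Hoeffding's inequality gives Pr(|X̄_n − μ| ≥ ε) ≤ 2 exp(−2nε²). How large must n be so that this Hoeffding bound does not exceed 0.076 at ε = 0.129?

Require 2·exp(−2nε²) ≤ 0.076, i.e. 2nε² ≥ ln(2/0.076) = 3.270169.
So n ≥ 3.270169 / (2·0.129²) = 98.256.
The smallest integer n is 99.

99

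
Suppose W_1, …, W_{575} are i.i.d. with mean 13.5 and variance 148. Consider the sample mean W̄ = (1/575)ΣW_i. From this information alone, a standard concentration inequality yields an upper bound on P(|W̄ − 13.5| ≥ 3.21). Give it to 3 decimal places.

0.025

With mean and variance of each term known, Chebyshev's inequality bounds the deviation of the sum (or sample mean).
Var(W̄) = Var(W_i)/n = 148/575 = 0.25739.
Chebyshev: P(|W̄ − 13.5| ≥ 3.21) ≤ Var(W̄)/(3.21)² = 148/(575·3.21²) = 0.0250.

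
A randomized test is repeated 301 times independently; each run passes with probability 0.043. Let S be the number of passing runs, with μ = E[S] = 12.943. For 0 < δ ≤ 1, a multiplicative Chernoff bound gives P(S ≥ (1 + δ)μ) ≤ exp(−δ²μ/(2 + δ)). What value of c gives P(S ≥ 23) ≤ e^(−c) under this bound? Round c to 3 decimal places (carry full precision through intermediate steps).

Write 23 = (1 + δ)μ, so δ = 23/12.943 − 1 = 0.7770223…
Then the exponent is δ²μ/(2 + δ) = (23 − μ)² / (μ·(2 + δ)) = 2.813990.

2.814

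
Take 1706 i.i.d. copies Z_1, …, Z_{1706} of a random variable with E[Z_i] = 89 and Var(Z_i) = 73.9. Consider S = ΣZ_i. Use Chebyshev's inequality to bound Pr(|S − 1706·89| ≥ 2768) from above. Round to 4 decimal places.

0.0165

Var(S) = n·Var(Z_i) = 1706·73.9 = 126073.4.
Chebyshev: Pr(|S − 1706·89| ≥ 2768) ≤ Var(S)/2768² = 126073.4/7661824 = 0.0165.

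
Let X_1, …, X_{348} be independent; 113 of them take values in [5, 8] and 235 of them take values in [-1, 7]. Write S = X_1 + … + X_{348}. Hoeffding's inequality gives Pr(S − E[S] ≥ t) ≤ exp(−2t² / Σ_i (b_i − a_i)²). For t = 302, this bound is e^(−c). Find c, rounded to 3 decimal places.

Σ(b_i − a_i)² = 113·3² + 235·8² = 16057.
c = 2t² / 16057 = 2·302² / 16057 = 11.3600.

11.360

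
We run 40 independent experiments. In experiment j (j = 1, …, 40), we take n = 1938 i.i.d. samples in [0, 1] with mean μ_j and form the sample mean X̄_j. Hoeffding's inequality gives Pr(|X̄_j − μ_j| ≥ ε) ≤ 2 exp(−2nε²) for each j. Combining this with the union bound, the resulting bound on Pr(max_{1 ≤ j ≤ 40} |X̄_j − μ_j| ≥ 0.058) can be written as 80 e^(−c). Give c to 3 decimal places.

13.039

Union bound over the 40 events: Pr(max_{1 ≤ j ≤ 40} |X̄_j − μ_j| ≥ 0.058) ≤ 40·2·exp(−2nε²) = 80 exp(−2·1938·0.058²).
So c = 2·1938·0.058² = 13.0389.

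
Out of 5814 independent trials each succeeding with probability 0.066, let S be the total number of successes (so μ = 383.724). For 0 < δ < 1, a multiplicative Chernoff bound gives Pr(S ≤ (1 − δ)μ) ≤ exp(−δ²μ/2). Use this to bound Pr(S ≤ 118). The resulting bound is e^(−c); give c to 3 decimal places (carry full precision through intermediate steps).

Write 118 = (1 − δ)μ, so δ = 1 − 118/383.724 = 0.6924873…
Then the exponent is δ²μ/2 = (μ − 118)²/(2μ) = 92.005249.

92.005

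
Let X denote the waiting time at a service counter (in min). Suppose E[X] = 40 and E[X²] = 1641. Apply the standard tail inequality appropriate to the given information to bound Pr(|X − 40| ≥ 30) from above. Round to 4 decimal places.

0.0456

The first two moments determine the variance, so Chebyshev's inequality is the sharpest standard bound available.
Var(X) = E[X²] − (E[X])² = 1641 − 1600 = 41.
Chebyshev's inequality: Pr(|X − μ| ≥ t) ≤ Var(X)/t² = 41/900 = 0.0456.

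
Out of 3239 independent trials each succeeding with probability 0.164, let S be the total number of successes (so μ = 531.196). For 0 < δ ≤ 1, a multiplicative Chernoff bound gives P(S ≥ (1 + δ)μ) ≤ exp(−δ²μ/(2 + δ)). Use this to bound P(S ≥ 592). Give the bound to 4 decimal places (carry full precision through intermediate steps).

Write 592 = (1 + δ)μ, so δ = 592/531.196 − 1 = 0.1144662…
Then the exponent is δ²μ/(2 + δ) = (592 − μ)² / (μ·(2 + δ)) = 3.291613.
Bound = exp(−3.291613) = 0.03719.

0.0372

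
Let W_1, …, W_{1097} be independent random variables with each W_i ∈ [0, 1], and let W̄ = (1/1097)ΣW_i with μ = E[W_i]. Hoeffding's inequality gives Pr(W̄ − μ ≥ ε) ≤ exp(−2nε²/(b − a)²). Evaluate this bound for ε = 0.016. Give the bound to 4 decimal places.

Exponent: 2nε²/(b − a)² = 2·1097·0.016² / 1² = 0.56166.
Bound = exp(−0.56166) = 0.57026.

0.5703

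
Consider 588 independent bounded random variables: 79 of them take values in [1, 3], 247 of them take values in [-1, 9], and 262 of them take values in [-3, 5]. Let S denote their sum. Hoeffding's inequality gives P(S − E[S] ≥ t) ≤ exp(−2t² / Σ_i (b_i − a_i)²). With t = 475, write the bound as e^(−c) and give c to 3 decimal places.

10.800

Σ(b_i − a_i)² = 79·2² + 247·10² + 262·8² = 41784.
c = 2t² / 41784 = 2·475² / 41784 = 10.7996.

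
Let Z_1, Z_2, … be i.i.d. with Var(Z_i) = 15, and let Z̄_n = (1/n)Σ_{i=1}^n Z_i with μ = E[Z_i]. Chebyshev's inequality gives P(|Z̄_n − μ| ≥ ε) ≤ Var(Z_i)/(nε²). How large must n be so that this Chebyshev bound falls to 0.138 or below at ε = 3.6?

9

Require 15/(n·3.6²) ≤ 0.138, i.e. n ≥ 15/(0.138·3.6²) = 8.387.
The smallest integer n is 9.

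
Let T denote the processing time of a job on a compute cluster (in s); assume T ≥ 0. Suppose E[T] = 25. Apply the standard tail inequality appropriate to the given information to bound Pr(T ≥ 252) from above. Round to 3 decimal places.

Only the mean of a non-negative variable is known, so Markov's inequality is the applicable tail bound.
Markov's inequality: for a non-negative random variable, Pr(T ≥ a) ≤ E[T]/a.
Here E[T] = 25 and a = 252, so the bound is 25/252 = 0.0992.

0.099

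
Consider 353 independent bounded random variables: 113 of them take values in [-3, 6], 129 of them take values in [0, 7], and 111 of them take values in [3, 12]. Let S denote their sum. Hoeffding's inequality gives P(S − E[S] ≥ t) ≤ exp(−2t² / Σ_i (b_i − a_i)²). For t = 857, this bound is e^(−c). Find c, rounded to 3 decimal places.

Σ(b_i − a_i)² = 113·9² + 129·7² + 111·9² = 24465.
c = 2t² / 24465 = 2·857² / 24465 = 60.0408.

60.041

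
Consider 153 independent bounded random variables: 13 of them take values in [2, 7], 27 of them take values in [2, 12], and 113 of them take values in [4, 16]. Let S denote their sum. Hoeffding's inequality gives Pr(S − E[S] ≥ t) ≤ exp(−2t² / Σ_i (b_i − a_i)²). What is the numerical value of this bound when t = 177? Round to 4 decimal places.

0.0389

Σ(b_i − a_i)² = 13·5² + 27·10² + 113·12² = 19297.
Exponent = 2·177² / 19297 = 3.24703.
Bound = exp(−3.24703) = 0.03889.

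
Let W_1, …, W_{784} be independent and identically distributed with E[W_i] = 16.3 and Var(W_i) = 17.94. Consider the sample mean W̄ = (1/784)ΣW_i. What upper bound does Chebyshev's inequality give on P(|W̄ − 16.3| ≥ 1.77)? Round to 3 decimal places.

Var(W̄) = Var(W_i)/n = 17.94/784 = 0.022883.
Chebyshev: P(|W̄ − 16.3| ≥ 1.77) ≤ Var(W̄)/(1.77)² = 17.94/(784·1.77²) = 0.0073.

0.007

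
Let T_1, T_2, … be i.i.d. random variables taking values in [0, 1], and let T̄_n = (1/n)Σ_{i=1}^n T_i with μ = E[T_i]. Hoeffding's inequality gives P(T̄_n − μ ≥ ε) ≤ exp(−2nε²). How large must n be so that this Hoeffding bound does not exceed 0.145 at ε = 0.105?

88

Require exp(−2nε²) ≤ 0.145, i.e. 2nε² ≥ ln(1/0.145) = 1.931022.
So n ≥ 1.931022 / (2·0.105²) = 87.575.
The smallest integer n is 88.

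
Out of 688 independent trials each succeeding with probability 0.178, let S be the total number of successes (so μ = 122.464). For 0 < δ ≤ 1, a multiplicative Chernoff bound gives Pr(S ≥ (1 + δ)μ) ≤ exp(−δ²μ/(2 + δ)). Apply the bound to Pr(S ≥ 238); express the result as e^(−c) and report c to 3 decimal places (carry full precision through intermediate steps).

Write 238 = (1 + δ)μ, so δ = 238/122.464 − 1 = 0.9434283…
Then the exponent is δ²μ/(2 + δ) = (238 − μ)² / (μ·(2 + δ)) = 37.031624.

37.032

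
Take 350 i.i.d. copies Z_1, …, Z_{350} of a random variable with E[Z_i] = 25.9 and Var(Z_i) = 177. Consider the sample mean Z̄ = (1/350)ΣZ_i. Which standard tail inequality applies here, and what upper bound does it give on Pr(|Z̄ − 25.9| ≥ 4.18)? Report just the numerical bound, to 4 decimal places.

0.0289

With mean and variance of each term known, Chebyshev's inequality bounds the deviation of the sum (or sample mean).
Var(Z̄) = Var(Z_i)/n = 177/350 = 0.50571.
Chebyshev: Pr(|Z̄ − 25.9| ≥ 4.18) ≤ Var(Z̄)/(4.18)² = 177/(350·4.18²) = 0.0289.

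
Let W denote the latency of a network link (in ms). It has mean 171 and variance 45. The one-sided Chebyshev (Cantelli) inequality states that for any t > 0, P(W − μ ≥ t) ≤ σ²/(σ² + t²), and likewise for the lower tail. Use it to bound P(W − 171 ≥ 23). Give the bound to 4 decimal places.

0.0784

Here σ² = 45 and t = 23, so σ² + t² = 574.
Cantelli's bound: 45/574 = 0.0784.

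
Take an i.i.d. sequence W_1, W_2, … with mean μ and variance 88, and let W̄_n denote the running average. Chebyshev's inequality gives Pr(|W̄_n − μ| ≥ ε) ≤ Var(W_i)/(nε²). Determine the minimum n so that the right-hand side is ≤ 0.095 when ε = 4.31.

50

Require 88/(n·4.31²) ≤ 0.095, i.e. n ≥ 88/(0.095·4.31²) = 49.866.
The smallest integer n is 50.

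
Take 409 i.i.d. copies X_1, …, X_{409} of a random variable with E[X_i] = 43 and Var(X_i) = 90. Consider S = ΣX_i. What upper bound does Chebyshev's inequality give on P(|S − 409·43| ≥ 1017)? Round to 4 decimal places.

0.0356

Var(S) = n·Var(X_i) = 409·90 = 36810.
Chebyshev: P(|S − 409·43| ≥ 1017) ≤ Var(S)/1017² = 36810/1034289 = 0.0356.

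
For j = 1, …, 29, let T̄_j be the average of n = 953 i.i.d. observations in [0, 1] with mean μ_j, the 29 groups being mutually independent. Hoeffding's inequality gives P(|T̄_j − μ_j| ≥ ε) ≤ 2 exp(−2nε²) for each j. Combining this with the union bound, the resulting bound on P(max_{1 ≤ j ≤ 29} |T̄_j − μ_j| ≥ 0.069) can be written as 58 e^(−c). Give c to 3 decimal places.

Union bound over the 29 events: P(max_{1 ≤ j ≤ 29} |T̄_j − μ_j| ≥ 0.069) ≤ 29·2·exp(−2nε²) = 58 exp(−2·953·0.069²).
So c = 2·953·0.069² = 9.0745.

9.074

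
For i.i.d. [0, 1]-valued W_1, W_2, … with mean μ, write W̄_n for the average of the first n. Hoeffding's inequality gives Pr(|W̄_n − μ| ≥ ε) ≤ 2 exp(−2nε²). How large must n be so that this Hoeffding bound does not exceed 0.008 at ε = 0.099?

282

Require 2·exp(−2nε²) ≤ 0.008, i.e. 2nε² ≥ ln(2/0.008) = 5.521461.
So n ≥ 5.521461 / (2·0.099²) = 281.678.
The smallest integer n is 282.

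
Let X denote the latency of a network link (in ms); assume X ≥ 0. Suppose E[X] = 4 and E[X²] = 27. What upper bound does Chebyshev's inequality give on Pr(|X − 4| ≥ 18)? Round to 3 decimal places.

0.034

Var(X) = E[X²] − (E[X])² = 27 − 16 = 11.
Chebyshev's inequality: Pr(|X − μ| ≥ t) ≤ Var(X)/t² = 11/324 = 0.0340.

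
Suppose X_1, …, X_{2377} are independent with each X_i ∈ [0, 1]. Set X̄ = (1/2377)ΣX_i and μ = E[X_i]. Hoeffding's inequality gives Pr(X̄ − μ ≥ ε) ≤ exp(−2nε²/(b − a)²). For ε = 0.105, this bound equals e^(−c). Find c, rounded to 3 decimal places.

52.413

c = 2nε²/(b − a)² = 2·2377·0.105² / 1² = 52.4128.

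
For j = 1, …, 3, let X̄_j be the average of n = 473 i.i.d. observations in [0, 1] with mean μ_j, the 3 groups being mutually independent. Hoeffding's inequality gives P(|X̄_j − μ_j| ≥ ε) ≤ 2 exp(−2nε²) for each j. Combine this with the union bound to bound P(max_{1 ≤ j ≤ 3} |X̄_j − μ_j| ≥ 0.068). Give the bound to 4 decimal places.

0.0756

Per-experiment Hoeffding bound: 2·exp(−2·473·0.068²) = 2·exp(−4.37430) = 0.025194.
Union bound over 3 events: 3·0.025194 = 0.07558.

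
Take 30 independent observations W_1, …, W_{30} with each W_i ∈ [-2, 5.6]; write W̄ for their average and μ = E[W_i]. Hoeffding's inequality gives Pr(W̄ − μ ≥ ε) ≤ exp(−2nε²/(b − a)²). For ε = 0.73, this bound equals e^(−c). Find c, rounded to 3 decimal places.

c = 2nε²/(b − a)² = 2·30·0.73² / 7.6² = 0.5536.

0.554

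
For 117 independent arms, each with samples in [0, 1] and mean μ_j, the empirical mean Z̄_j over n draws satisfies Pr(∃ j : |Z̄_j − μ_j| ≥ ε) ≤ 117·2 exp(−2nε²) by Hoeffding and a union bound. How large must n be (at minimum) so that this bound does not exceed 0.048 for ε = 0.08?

664

Need 2·117·exp(−2nε²) ≤ 0.048, i.e. exp(−2nε²) ≤ 0.048/234.
So 2nε² ≥ ln(234/0.048) = 8.491875.
Hence n ≥ 8.491875/(2·0.08²) = 663.428.
The smallest integer n is 664.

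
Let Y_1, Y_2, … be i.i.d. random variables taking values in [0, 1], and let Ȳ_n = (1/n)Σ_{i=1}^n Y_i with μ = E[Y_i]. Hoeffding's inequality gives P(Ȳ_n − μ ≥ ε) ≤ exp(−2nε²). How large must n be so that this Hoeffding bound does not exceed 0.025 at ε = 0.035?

1506

Require exp(−2nε²) ≤ 0.025, i.e. 2nε² ≥ ln(1/0.025) = 3.688879.
So n ≥ 3.688879 / (2·0.035²) = 1505.665.
The smallest integer n is 1506.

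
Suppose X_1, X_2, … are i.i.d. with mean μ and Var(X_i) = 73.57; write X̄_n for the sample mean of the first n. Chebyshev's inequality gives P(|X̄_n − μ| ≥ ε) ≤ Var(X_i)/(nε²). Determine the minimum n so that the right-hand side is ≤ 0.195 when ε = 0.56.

Require 73.57/(n·0.56²) ≤ 0.195, i.e. n ≥ 73.57/(0.195·0.56²) = 1203.068.
The smallest integer n is 1204.

1204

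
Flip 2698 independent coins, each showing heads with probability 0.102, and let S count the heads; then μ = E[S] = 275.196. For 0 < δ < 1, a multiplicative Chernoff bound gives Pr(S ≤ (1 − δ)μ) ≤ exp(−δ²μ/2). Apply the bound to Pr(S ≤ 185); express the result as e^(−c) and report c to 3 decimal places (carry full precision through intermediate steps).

14.781

Write 185 = (1 − δ)μ, so δ = 1 − 185/275.196 = 0.3277519…
Then the exponent is δ²μ/2 = (μ − 185)²/(2μ) = 14.780953.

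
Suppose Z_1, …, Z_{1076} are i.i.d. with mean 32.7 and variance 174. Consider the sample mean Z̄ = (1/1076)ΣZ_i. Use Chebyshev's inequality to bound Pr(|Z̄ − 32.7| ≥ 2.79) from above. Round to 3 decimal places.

Var(Z̄) = Var(Z_i)/n = 174/1076 = 0.16171.
Chebyshev: Pr(|Z̄ − 32.7| ≥ 2.79) ≤ Var(Z̄)/(2.79)² = 174/(1076·2.79²) = 0.0208.

0.021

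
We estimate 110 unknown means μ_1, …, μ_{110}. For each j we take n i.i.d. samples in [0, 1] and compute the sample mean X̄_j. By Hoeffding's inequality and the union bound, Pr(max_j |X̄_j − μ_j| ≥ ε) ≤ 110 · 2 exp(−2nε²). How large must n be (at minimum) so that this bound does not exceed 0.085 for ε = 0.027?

Need 2·110·exp(−2nε²) ≤ 0.085, i.e. exp(−2nε²) ≤ 0.085/220.
So 2nε² ≥ ln(220/0.085) = 7.858732.
Hence n ≥ 7.858732/(2·0.027²) = 5390.077.
The smallest integer n is 5391.

5391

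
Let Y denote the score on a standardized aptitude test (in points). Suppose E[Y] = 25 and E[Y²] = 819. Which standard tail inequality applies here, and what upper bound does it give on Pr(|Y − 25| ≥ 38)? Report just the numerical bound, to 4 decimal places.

The first two moments determine the variance, so Chebyshev's inequality is the sharpest standard bound available.
Var(Y) = E[Y²] − (E[Y])² = 819 − 625 = 194.
Chebyshev's inequality: Pr(|Y − μ| ≥ t) ≤ Var(Y)/t² = 194/1444 = 0.1343.

0.1343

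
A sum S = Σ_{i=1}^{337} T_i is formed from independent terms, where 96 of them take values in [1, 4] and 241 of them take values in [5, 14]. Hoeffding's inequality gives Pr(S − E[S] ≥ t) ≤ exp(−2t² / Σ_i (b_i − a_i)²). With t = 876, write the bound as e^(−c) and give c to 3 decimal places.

75.288

Σ(b_i − a_i)² = 96·3² + 241·9² = 20385.
c = 2t² / 20385 = 2·876² / 20385 = 75.2883.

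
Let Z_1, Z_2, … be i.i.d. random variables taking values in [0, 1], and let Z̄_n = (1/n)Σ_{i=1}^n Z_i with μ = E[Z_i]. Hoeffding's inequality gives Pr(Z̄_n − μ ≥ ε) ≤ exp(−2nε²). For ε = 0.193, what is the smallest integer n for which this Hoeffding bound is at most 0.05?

Require exp(−2nε²) ≤ 0.05, i.e. 2nε² ≥ ln(1/0.05) = 2.995732.
So n ≥ 2.995732 / (2·0.193²) = 40.212.
The smallest integer n is 41.

41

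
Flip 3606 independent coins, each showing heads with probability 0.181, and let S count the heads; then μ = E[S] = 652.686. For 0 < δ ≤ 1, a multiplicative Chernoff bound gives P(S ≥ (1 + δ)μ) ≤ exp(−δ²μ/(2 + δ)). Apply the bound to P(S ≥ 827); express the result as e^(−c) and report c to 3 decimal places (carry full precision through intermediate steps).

20.535

Write 827 = (1 + δ)μ, so δ = 827/652.686 − 1 = 0.2670718…
Then the exponent is δ²μ/(2 + δ) = (827 − μ)² / (μ·(2 + δ)) = 20.535013.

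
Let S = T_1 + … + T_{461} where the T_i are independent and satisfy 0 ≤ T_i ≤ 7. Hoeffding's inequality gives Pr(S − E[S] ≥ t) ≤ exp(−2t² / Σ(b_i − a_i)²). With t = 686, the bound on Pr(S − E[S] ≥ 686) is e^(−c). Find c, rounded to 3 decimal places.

41.666

Σ(b_i − a_i)² = 461·(7)² = 22589.
c = 2t²/22589 = 2·686²/22589 = 41.6659.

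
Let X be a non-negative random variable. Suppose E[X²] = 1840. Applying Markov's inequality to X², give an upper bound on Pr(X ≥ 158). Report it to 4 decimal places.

0.0737

Since X ≥ 0, the event {X ≥ 158} is the same as {X² ≥ 24964}.
Markov's inequality applied to X² gives Pr(X² ≥ 24964) ≤ E[X²]/24964 = 1840/24964 = 0.0737.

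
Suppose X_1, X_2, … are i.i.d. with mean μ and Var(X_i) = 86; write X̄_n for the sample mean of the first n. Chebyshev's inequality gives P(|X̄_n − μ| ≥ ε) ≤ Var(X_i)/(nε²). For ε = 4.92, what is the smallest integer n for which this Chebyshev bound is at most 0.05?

72

Require 86/(n·4.92²) ≤ 0.05, i.e. n ≥ 86/(0.05·4.92²) = 71.056.
The smallest integer n is 72.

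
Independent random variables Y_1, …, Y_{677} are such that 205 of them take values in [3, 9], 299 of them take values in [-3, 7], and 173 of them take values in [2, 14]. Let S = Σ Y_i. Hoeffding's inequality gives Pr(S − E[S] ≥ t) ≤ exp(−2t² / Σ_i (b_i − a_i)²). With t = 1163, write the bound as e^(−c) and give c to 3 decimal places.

Σ(b_i − a_i)² = 205·6² + 299·10² + 173·12² = 62192.
c = 2t² / 62192 = 2·1163² / 62192 = 43.4966.

43.497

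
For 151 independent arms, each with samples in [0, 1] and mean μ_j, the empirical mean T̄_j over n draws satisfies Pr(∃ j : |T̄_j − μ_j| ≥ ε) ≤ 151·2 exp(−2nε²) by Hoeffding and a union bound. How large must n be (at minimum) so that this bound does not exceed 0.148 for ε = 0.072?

736

Need 2·151·exp(−2nε²) ≤ 0.148, i.e. exp(−2nε²) ≤ 0.148/302.
So 2nε² ≥ ln(302/0.148) = 7.620970.
Hence n ≥ 7.620970/(2·0.072²) = 735.047.
The smallest integer n is 736.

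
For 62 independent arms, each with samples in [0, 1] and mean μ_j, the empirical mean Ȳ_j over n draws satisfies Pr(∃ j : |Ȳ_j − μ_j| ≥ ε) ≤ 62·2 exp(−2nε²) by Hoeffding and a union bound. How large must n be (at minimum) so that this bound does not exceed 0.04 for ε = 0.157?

164

Need 2·62·exp(−2nε²) ≤ 0.04, i.e. exp(−2nε²) ≤ 0.04/124.
So 2nε² ≥ ln(124/0.04) = 8.039157.
Hence n ≥ 8.039157/(2·0.157²) = 163.073.
The smallest integer n is 164.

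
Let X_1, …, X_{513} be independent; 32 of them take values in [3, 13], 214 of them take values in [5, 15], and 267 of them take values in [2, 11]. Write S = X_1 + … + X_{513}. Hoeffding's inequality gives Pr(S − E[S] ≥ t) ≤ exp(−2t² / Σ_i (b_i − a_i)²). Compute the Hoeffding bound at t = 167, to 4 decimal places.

Σ(b_i − a_i)² = 32·10² + 214·10² + 267·9² = 46227.
Exponent = 2·167² / 46227 = 1.20661.
Bound = exp(−1.20661) = 0.29921.

0.2992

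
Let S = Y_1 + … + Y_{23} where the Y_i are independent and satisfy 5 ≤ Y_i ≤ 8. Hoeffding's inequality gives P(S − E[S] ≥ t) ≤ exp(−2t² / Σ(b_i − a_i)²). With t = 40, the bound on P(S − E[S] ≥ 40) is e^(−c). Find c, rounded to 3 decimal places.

15.459

Σ(b_i − a_i)² = 23·(3)² = 207.
c = 2t²/207 = 2·40²/207 = 15.4589.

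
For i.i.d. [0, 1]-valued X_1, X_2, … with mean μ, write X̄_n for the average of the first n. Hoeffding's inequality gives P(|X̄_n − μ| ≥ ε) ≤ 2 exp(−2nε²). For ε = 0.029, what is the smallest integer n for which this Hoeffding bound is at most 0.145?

1561

Require 2·exp(−2nε²) ≤ 0.145, i.e. 2nε² ≥ ln(2/0.145) = 2.624169.
So n ≥ 2.624169 / (2·0.029²) = 1560.148.
The smallest integer n is 1561.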